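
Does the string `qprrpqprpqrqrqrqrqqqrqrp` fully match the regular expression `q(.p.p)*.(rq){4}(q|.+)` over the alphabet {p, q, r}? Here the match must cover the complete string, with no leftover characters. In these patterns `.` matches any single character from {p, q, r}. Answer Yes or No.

No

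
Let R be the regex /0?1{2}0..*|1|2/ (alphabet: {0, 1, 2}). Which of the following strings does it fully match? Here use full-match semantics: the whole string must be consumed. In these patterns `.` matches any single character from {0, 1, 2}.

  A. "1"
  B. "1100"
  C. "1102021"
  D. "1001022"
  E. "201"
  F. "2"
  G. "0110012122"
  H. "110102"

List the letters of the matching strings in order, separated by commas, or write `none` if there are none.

A, B, C, F, G, H

A → match
B → match
C → match
D → no match
E → no match
F → match
G → match
H → match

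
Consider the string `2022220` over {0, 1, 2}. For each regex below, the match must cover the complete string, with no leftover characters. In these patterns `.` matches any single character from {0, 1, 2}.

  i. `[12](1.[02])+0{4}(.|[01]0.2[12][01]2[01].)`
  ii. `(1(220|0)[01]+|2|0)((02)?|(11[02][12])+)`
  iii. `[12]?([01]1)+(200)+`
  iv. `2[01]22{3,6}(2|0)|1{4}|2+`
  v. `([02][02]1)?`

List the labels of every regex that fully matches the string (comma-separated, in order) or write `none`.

i → no match
ii → no match
iii → no match — must end with `200`
iv → match
v → no match

iv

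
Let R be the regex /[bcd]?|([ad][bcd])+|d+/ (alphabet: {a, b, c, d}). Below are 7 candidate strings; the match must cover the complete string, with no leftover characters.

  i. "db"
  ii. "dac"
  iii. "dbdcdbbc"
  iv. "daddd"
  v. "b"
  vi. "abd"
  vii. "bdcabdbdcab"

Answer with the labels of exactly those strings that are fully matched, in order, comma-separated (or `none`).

i → match
ii → no match
iii → no match
iv → no match
v → match
vi → no match
vii → no match

i, v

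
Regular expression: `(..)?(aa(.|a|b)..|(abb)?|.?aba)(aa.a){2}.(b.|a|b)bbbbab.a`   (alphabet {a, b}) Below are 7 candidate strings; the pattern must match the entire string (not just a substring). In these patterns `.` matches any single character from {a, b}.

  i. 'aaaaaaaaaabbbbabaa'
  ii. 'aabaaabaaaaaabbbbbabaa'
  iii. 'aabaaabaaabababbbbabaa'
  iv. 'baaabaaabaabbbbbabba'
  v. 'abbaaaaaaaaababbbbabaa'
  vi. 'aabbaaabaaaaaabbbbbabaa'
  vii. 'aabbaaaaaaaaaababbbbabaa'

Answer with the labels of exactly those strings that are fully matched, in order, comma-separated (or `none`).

i, ii, iii, iv, v, vi, vii

i → match
ii → match
iii → match
iv → match
v → match
vi → match
vii → match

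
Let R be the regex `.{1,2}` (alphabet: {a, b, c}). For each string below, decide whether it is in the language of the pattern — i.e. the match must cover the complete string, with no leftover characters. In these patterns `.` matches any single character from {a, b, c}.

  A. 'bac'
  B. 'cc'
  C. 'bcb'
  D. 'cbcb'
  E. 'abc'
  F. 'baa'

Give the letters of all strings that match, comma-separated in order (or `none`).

A → no match
B → match
C → no match
D → no match
E → no match
F → no match

B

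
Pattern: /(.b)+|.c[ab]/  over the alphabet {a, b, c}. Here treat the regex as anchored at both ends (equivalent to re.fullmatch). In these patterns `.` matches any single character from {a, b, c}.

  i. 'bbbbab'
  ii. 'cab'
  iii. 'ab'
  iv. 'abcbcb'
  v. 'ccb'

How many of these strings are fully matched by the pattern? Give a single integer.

i → match
ii → no match
iii → match
iv → match
v → match
Total matched: 4

4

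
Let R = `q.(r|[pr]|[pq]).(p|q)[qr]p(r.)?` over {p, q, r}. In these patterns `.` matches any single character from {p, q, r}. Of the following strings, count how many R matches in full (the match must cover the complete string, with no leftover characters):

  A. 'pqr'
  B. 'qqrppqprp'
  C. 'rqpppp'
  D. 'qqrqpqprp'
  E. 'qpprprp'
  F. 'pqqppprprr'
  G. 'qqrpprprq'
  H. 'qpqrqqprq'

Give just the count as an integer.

A → no match — must start with 'q'
B → match
C → no match — must start with 'q'
D → match
E → match
F → no match — must start with 'q'
G → match
H → match
Total matched: 5

5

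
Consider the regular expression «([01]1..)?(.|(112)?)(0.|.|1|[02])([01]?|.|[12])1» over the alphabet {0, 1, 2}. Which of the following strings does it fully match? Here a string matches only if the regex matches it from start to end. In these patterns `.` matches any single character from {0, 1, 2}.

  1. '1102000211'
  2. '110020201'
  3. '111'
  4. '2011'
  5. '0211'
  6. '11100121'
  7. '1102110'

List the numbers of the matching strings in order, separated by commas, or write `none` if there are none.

1 → no match
2 → match
3 → match
4 → match
5 → match
6 → match
7 → no match — must end with '1'

2, 3, 4, 5, 6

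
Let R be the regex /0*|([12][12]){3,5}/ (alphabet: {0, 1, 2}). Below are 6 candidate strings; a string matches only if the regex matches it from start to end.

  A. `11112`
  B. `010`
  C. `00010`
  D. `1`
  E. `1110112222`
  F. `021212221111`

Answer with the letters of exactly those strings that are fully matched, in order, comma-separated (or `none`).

none

A → no match
B → no match
C → no match
D → no match
E → no match
F → no match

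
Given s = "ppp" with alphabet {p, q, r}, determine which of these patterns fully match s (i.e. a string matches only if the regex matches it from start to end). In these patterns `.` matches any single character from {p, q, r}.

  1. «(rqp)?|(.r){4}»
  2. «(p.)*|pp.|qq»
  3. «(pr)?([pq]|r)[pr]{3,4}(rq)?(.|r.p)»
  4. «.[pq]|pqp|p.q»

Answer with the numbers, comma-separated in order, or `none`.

1 → no match
2 → match
3 → no match
4 → no match

2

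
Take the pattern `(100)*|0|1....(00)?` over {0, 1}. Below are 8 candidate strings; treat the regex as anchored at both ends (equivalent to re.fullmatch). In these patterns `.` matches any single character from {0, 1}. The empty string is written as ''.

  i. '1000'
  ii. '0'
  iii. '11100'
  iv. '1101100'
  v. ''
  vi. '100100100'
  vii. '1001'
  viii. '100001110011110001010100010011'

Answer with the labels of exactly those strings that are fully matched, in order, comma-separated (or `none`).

ii, iii, iv, v, vi

i → no match
ii → match
iii → match
iv → match
v → match
vi → match
vii → no match
viii → no match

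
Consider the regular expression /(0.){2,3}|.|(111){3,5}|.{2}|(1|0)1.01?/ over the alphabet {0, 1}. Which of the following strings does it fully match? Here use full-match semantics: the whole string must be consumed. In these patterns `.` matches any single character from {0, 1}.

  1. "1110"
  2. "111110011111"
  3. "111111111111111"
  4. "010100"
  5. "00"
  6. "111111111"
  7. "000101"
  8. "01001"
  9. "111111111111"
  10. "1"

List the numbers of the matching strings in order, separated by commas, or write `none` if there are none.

1, 3, 4, 5, 6, 7, 8, 9, 10

1 → match
2 → no match
3 → match
4 → match
5 → match
6 → match
7 → match
8 → match
9 → match
10 → match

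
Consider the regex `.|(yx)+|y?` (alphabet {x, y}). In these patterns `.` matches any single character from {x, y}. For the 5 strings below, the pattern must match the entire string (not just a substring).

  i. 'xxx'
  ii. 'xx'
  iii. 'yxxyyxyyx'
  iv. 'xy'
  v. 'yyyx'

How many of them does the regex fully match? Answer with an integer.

i → no match
ii → no match
iii → no match
iv → no match
v → no match
Total matched: 0

0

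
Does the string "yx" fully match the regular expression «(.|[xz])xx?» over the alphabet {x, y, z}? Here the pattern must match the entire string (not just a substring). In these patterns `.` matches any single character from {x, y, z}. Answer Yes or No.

Yes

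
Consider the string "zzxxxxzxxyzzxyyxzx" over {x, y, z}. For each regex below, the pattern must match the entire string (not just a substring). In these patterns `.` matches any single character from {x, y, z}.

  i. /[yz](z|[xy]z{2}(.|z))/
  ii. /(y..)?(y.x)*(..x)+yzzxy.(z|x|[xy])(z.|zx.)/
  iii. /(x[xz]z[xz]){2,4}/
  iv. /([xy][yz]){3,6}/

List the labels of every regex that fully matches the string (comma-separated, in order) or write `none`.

ii

i → no match
ii → match
iii → no match — must start with "x"
iv → no match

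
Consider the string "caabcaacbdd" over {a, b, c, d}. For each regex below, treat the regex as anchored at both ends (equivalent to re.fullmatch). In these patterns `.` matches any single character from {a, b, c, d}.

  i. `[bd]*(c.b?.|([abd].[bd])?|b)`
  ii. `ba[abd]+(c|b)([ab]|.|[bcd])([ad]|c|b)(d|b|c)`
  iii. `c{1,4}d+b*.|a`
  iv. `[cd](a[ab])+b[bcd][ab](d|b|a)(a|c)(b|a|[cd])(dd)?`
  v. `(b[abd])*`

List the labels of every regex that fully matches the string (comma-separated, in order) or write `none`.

iv

i → no match
ii → no match — must start with "ba"
iii → no match
iv → match
v → no match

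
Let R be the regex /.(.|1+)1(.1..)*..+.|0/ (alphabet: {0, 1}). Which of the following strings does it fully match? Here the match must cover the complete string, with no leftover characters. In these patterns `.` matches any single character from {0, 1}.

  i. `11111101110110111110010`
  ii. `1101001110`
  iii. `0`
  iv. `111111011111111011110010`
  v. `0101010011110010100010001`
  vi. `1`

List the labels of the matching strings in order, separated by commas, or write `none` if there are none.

i → match
ii → no match
iii → match
iv → match
v → no match
vi → no match

i, iii, iv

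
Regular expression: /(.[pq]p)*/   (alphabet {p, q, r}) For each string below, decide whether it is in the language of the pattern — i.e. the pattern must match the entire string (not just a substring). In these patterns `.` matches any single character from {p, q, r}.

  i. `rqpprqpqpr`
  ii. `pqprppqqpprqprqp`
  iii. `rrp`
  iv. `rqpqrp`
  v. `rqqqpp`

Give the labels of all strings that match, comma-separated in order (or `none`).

i → no match
ii → no match
iii → no match
iv → no match
v → no match

none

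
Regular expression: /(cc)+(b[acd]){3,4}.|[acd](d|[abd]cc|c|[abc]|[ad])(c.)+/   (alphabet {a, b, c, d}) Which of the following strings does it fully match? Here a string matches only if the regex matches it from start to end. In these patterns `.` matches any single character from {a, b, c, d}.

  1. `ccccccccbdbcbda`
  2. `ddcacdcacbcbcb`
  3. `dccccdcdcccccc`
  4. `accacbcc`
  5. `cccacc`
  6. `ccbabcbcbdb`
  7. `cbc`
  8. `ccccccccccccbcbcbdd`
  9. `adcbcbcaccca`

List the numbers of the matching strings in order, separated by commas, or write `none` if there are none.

1 → match
2 → match
3 → match
4 → match
5 → match
6 → match
7 → no match
8 → match
9 → match

1, 2, 3, 4, 5, 6, 8, 9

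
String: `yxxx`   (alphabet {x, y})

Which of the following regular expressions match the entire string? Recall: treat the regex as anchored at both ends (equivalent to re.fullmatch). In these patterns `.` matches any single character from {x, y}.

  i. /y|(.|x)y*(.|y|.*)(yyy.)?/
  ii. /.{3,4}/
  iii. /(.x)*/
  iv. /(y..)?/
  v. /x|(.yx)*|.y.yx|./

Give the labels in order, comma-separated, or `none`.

i → match
ii → match
iii → match
iv → no match
v → no match

i, ii, iii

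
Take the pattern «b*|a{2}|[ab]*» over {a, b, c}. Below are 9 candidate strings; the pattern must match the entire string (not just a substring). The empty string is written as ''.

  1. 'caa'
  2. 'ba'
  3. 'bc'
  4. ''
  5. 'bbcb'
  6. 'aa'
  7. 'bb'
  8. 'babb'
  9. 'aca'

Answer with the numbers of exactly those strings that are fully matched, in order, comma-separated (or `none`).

2, 4, 6, 7, 8

1 → no match
2 → match
3 → no match
4 → match
5 → no match
6 → match
7 → match
8 → match
9 → no match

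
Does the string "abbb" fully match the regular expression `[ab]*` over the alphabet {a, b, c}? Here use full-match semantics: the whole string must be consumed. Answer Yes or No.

Yes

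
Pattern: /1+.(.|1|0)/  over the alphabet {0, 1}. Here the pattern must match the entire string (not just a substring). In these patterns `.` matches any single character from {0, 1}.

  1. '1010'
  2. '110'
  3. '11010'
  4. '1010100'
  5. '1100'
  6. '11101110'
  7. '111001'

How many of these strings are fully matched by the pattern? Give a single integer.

2

1 → no match
2 → match
3 → no match
4 → no match
5 → match
6 → no match
7 → no match
Total matched: 2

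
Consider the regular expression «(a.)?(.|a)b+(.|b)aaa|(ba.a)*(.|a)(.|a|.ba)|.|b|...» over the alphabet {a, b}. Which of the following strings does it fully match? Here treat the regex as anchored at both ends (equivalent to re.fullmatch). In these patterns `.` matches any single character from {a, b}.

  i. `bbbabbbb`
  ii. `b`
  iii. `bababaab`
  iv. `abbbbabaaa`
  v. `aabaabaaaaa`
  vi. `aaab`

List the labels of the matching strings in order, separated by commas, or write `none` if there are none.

i → no match
ii → match
iii → no match
iv → no match
v → no match
vi → no match

ii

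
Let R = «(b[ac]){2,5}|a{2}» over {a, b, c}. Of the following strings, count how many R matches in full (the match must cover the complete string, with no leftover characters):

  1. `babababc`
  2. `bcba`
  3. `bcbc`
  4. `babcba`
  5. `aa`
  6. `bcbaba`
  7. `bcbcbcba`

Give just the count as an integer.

7

1 → match
2 → match
3 → match
4 → match
5 → match
6 → match
7 → match
Total matched: 7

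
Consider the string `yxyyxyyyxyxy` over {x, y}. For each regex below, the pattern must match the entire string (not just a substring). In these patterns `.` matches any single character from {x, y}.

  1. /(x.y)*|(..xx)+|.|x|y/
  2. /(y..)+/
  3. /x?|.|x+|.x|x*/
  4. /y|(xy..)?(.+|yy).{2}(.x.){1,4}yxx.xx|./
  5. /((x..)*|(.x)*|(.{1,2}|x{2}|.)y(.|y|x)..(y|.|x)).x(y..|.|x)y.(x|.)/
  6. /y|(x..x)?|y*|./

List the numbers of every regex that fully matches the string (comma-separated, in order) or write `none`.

2

1 → no match
2 → match
3 → no match
4 → no match
5 → no match
6 → no match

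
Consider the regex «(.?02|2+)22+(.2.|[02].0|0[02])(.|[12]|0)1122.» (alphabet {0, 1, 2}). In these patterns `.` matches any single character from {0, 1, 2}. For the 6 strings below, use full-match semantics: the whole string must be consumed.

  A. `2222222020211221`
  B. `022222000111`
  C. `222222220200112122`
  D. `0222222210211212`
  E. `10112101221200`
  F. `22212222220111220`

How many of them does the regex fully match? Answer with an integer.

A → match
B → no match
C → no match
D → no match
E → no match
F → no match
Total matched: 1

1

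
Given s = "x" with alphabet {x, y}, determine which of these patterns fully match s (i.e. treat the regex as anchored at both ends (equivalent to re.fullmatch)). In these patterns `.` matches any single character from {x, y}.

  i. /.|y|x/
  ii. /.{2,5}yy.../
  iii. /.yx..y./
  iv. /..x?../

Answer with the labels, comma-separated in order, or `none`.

i → match
ii → no match
iii → no match
iv → no match

i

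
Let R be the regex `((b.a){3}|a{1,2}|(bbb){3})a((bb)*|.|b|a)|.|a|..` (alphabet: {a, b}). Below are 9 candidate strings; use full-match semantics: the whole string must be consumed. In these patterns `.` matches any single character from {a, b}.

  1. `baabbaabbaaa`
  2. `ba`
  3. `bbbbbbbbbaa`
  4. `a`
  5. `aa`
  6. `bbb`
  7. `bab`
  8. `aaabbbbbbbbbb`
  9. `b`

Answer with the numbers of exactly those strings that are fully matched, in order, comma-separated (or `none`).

2, 3, 4, 5, 8, 9

1 → no match
2 → match
3 → match
4 → match
5 → match
6 → no match
7 → no match
8 → match
9 → match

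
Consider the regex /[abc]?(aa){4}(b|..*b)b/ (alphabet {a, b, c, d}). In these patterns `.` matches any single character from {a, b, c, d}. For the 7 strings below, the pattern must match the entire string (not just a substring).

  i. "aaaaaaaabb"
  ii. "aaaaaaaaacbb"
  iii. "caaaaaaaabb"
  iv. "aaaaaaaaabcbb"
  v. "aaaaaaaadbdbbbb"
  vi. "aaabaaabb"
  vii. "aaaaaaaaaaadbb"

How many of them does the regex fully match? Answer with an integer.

6

i → match
ii → match
iii → match
iv → match
v → match
vi → no match
vii → match
Total matched: 6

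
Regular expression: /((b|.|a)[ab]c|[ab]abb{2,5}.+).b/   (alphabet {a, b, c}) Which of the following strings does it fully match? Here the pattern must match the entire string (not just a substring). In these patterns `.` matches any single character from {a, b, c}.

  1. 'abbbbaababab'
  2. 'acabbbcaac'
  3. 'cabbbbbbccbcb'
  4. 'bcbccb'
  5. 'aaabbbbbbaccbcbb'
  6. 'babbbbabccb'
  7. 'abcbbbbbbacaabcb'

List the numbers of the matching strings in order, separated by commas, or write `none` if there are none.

6

1 → no match
2 → no match — must end with 'b'
3 → no match
4 → no match
5 → no match
6 → match
7 → no match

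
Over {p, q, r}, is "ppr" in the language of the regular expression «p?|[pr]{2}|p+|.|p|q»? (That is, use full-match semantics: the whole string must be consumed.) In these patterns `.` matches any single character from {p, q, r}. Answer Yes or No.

No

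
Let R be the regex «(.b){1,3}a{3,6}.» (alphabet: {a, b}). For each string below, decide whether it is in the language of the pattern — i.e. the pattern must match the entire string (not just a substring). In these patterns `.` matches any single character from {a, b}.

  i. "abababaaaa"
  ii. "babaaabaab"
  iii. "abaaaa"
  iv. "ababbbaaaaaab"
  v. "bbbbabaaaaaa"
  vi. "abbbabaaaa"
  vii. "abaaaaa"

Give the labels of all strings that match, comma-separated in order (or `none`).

i, iii, iv, v, vi, vii

i. "abababaaaa" → match
ii. "babaaabaab" → no match
iii. "abaaaa" → match
iv → match
v. "bbbbabaaaaaa" → match
vi. "abbbabaaaa" → match
vii. "abaaaaa" → match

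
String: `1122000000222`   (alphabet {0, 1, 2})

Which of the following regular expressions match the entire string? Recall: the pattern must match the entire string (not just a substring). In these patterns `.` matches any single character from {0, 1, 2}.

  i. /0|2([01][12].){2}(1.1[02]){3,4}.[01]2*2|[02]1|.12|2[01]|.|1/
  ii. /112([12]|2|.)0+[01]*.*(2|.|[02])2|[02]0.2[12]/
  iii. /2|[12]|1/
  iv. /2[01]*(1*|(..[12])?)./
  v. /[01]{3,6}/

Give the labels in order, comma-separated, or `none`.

i → no match
ii → match
iii → no match
iv → no match — must start with `2`
v → no match

ii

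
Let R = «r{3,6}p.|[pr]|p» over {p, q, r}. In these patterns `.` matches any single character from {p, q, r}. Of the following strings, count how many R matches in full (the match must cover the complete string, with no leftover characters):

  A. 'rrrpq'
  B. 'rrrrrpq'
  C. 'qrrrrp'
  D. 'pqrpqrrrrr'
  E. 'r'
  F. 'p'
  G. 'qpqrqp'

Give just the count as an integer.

A → match
B → match
C → no match
D → no match
E → match
F → match
G → no match
Total matched: 4

4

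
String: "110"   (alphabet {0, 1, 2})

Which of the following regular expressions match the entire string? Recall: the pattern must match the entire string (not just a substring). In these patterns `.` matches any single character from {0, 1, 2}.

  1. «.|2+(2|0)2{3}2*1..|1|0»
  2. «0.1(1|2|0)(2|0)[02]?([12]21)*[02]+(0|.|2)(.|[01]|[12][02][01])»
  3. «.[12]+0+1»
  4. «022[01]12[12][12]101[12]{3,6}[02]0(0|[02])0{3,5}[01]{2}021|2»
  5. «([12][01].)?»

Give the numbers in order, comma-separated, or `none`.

1 → no match
2 → no match — must start with "0"
3 → no match — must end with "01"
4 → no match
5 → match

5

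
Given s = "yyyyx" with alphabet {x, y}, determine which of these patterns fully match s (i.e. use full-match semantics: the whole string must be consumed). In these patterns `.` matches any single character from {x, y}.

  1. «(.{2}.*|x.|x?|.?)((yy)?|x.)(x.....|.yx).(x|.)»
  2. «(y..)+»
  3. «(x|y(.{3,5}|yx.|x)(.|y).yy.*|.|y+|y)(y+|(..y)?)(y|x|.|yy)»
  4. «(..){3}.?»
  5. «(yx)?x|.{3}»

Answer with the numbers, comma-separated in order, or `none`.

1 → no match
2 → no match
3 → match
4 → no match
5 → no match

3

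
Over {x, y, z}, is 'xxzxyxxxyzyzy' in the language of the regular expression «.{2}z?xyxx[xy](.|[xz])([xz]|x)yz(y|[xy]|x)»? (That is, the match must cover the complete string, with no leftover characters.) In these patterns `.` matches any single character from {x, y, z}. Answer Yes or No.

Yes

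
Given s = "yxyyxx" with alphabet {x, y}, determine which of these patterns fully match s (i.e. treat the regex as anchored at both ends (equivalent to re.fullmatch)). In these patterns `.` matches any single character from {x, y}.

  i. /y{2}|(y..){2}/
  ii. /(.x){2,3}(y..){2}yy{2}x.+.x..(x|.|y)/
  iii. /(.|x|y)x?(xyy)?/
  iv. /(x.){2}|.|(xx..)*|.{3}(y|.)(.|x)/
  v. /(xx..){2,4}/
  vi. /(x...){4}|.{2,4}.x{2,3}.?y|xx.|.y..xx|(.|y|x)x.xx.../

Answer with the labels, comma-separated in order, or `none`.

i → match
ii → no match
iii → no match
iv → no match
v → no match — must start with "xx"
vi → no match

i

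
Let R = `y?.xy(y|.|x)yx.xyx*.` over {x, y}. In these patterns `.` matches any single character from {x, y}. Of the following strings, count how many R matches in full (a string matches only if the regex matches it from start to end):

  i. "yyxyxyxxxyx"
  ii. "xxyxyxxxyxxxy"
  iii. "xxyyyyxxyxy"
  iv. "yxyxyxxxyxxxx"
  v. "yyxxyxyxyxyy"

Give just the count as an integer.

3

i → match
ii → match
iii → no match
iv → match
v → no match
Total matched: 3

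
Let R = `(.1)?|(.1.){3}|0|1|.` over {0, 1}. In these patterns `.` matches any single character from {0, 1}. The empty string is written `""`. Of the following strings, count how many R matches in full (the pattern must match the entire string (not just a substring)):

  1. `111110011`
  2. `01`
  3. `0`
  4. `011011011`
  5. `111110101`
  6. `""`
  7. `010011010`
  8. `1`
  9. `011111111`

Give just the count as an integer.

1 → match
2 → match
3 → match
4 → match
5 → no match
6 → match
7 → match
8 → match
9 → match
Total matched: 8

8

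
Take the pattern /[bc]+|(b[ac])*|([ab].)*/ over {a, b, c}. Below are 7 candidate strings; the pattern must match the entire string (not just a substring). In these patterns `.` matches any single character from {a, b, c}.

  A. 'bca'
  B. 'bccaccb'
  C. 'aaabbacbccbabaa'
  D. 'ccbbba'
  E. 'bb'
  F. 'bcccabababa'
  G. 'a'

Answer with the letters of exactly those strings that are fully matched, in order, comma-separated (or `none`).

A. 'bca' → no match
B. 'bccaccb' → no match
C → no match
D. 'ccbbba' → no match
E. 'bb' → match
F. 'bcccabababa' → no match
G. 'a' → no match

E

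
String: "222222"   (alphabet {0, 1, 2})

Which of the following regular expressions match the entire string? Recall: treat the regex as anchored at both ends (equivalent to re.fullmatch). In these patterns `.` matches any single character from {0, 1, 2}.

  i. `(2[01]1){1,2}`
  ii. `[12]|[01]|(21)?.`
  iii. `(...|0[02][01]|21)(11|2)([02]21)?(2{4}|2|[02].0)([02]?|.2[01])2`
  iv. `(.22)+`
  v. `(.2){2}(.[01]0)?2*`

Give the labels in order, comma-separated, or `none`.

i → no match — must end with "1"
ii → no match
iii → match
iv → match
v → match

iii, iv, v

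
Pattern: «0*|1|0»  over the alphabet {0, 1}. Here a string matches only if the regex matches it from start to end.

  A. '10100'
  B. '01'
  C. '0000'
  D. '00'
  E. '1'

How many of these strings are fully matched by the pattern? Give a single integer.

A → no match
B → no match
C → match
D → match
E → match
Total matched: 3

3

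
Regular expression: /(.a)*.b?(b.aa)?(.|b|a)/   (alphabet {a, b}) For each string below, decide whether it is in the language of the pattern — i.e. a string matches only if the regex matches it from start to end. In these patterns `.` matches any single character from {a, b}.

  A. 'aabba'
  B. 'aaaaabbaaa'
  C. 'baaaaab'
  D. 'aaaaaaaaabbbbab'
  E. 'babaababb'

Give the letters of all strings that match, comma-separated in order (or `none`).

A → match
B → match
C → no match
D → no match
E → no match

A, B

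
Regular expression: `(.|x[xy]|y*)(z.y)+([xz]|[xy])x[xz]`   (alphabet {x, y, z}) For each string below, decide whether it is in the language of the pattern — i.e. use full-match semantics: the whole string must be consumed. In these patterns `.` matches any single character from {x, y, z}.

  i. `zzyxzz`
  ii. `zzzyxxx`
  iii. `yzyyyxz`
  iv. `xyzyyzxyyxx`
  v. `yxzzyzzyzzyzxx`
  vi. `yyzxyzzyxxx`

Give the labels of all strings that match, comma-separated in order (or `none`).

ii, iii, iv, vi

i → no match
ii → match
iii → match
iv → match
v → no match
vi → match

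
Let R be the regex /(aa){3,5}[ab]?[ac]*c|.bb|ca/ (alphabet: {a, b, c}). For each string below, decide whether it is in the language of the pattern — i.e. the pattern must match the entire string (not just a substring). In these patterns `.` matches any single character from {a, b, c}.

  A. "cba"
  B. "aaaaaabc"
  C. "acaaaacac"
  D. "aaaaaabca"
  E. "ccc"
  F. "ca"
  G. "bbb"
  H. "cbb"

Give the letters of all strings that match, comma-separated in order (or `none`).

B, F, G, H

A. "cba" → no match
B. "aaaaaabc" → match
C. "acaaaacac" → no match
D. "aaaaaabca" → no match
E. "ccc" → no match
F. "ca" → match
G. "bbb" → match
H. "cbb" → match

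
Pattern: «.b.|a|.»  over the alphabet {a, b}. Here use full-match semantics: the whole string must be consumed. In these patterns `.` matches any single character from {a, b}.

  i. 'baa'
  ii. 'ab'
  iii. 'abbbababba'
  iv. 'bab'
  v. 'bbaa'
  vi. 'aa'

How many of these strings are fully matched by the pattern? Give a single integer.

0

i → no match
ii → no match
iii → no match
iv → no match
v → no match
vi → no match
Total matched: 0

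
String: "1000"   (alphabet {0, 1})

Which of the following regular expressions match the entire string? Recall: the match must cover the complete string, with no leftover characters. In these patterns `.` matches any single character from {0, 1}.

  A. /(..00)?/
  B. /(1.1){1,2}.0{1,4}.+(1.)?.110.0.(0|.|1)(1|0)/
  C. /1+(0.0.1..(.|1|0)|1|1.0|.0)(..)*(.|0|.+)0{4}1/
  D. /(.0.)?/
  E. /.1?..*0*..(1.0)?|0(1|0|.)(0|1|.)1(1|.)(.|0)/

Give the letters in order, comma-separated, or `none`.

A, E

A → match
B → no match
C → no match — must end with "01"
D → no match
E → match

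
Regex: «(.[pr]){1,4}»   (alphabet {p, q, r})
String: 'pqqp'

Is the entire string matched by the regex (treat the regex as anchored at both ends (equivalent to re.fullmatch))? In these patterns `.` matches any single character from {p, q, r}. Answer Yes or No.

No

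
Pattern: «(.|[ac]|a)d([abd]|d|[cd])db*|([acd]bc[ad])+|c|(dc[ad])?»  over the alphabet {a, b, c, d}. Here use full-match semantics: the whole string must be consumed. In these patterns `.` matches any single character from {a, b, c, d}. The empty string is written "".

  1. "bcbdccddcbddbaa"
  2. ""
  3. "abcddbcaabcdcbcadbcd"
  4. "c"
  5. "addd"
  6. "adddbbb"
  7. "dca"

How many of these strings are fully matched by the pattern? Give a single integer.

1 → no match
2 → match
3 → match
4 → match
5 → match
6 → match
7 → match
Total matched: 6

6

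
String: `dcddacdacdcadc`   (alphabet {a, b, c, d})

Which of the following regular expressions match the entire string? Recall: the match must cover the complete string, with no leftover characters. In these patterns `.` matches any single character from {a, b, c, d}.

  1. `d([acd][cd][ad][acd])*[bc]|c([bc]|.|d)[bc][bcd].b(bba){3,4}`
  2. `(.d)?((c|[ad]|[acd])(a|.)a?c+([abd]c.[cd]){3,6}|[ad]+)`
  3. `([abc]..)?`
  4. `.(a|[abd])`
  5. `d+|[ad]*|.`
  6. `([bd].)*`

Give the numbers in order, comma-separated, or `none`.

1

1 → match
2 → no match
3 → no match
4 → no match
5 → no match
6 → no match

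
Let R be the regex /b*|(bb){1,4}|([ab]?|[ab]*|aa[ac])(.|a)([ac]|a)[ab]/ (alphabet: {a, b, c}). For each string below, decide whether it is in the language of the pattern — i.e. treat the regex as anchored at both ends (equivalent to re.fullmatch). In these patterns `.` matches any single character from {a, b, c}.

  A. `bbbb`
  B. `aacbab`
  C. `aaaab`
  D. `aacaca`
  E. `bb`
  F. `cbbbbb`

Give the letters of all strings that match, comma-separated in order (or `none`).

A. `bbbb` → match
B. `aacbab` → match
C. `aaaab` → match
D. `aacaca` → match
E. `bb` → match
F. `cbbbbb` → no match

A, B, C, D, E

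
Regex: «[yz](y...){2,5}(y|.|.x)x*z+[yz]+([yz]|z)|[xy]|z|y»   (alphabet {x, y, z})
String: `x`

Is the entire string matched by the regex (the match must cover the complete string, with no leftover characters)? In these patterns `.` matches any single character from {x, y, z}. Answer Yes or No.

Yes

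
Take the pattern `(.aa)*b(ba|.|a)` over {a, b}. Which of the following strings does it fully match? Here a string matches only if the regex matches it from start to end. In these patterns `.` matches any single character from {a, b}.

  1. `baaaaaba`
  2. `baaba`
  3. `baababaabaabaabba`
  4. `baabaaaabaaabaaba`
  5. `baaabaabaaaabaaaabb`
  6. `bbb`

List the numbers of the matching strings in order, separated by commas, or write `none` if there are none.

1, 2

1 → match
2 → match
3 → no match
4 → no match
5 → no match
6 → no match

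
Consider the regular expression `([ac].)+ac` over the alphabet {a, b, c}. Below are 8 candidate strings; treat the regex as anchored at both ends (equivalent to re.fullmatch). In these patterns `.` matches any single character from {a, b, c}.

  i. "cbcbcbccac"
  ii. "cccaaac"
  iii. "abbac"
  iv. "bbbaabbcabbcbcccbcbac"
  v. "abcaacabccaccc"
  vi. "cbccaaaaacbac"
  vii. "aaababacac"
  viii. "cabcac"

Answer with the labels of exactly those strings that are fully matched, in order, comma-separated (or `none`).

i, vii

i → match
ii → no match
iii → no match
iv → no match
v → no match — must end with "ac"
vi → no match
vii → match
viii → no match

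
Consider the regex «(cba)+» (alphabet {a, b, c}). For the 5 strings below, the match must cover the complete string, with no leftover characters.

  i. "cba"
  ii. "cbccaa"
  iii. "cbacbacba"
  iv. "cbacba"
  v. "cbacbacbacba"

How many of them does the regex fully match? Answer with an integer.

i → match
ii → no match — must start with "cba"
iii → match
iv → match
v → match
Total matched: 4

4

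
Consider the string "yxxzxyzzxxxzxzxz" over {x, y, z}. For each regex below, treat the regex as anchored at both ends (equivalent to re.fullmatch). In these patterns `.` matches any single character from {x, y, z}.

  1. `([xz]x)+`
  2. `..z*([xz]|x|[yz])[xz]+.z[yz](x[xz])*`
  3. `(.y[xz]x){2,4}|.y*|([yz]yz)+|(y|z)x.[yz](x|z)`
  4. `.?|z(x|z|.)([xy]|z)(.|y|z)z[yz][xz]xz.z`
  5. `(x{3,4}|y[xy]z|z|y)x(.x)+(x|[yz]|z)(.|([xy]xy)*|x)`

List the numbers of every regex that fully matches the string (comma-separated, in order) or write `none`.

1 → no match — must end with "x"
2 → match
3 → no match
4 → no match
5 → no match

2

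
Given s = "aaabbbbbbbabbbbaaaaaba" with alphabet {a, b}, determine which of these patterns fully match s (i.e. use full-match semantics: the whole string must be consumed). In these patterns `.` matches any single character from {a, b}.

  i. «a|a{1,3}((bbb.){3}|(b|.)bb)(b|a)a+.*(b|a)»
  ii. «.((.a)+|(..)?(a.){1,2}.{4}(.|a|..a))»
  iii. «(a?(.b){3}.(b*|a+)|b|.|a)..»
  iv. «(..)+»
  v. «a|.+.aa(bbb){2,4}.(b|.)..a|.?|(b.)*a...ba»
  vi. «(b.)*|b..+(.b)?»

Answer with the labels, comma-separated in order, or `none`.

i → match
ii → no match
iii → no match
iv → match
v → no match
vi → no match

i, iv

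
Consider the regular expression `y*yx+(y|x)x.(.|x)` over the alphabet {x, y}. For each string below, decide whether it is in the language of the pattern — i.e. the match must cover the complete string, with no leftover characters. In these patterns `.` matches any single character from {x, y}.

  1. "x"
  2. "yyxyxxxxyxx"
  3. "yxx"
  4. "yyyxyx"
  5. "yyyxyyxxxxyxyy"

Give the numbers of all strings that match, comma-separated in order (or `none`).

none

1 → no match
2 → no match
3 → no match
4 → no match
5 → no match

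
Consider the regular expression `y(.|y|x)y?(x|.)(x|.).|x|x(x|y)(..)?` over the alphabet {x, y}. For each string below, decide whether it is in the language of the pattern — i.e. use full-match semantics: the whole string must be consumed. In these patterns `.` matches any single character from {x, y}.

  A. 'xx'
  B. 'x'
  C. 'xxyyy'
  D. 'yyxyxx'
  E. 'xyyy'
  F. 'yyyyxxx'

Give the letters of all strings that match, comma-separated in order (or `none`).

A, B, E

A → match
B → match
C → no match
D → no match
E → match
F → no match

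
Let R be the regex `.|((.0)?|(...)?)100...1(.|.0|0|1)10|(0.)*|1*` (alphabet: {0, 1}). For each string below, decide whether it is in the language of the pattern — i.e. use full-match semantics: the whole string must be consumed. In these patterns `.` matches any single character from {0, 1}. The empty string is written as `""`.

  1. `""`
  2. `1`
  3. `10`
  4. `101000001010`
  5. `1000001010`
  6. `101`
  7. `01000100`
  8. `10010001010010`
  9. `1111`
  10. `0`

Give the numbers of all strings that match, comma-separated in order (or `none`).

1, 2, 4, 5, 7, 8, 9, 10

1 → match
2 → match
3 → no match
4 → match
5 → match
6 → no match
7 → match
8 → match
9 → match
10 → match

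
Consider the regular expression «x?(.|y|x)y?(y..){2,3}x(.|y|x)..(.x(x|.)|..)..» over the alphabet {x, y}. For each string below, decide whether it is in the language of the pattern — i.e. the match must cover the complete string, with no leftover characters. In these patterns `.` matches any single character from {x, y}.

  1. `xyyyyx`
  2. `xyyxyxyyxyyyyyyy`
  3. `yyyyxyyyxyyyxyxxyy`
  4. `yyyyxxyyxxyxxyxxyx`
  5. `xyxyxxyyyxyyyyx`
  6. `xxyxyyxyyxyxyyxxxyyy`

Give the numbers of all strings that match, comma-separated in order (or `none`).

1 → no match
2 → no match
3 → no match
4 → no match
5 → no match
6 → match

6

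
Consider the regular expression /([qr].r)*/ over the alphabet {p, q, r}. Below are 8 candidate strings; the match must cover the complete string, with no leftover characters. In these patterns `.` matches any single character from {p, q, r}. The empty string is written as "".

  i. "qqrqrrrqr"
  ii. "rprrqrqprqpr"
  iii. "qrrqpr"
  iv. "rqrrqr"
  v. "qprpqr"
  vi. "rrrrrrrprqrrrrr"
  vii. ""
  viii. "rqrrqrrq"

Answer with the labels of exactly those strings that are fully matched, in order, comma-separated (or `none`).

i → match
ii → match
iii → match
iv → match
v → no match
vi → match
vii → match
viii → no match

i, ii, iii, iv, vi, vii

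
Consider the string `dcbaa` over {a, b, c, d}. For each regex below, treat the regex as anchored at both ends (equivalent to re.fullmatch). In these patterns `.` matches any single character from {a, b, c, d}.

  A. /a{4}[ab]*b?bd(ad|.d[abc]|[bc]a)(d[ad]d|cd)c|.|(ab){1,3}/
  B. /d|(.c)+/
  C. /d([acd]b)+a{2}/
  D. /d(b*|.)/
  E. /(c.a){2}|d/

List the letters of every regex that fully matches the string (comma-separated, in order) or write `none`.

C

A → no match
B → no match
C → match
D → no match
E → no match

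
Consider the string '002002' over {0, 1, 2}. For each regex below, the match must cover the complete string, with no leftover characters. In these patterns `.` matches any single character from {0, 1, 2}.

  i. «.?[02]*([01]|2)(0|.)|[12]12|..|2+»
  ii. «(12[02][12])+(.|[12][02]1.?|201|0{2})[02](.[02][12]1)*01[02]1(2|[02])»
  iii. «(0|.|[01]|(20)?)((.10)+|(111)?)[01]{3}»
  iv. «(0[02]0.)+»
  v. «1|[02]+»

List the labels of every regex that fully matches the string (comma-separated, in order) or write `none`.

i → match
ii → no match — must start with '12'
iii → no match
iv → no match
v → match

i, v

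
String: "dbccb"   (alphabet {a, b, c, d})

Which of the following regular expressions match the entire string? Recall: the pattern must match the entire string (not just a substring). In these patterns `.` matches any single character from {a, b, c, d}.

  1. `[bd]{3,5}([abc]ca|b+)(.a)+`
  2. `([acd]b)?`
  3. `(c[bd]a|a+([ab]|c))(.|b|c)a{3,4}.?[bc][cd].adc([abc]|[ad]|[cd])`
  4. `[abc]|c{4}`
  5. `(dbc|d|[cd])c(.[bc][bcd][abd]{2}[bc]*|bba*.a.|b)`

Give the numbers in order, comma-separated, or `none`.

1 → no match — must end with "a"
2 → no match
3 → no match
4 → no match
5 → match

5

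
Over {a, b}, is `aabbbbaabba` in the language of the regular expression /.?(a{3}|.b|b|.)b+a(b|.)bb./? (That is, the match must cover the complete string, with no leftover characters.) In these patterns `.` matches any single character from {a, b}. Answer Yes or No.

Yes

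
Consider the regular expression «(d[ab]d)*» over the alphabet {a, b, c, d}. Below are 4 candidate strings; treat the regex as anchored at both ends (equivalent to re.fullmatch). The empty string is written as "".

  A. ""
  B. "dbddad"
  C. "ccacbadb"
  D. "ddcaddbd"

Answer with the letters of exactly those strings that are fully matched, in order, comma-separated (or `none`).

A → match
B → match
C → no match
D → no match

A, B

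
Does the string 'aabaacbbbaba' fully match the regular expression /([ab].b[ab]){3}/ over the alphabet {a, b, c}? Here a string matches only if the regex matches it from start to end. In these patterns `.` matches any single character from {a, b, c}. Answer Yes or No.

Yes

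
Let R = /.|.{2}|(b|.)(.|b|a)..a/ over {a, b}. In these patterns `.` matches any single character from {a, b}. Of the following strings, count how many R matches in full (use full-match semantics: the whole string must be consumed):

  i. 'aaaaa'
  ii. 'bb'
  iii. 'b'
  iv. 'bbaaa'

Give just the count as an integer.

4

i → match
ii → match
iii → match
iv → match
Total matched: 4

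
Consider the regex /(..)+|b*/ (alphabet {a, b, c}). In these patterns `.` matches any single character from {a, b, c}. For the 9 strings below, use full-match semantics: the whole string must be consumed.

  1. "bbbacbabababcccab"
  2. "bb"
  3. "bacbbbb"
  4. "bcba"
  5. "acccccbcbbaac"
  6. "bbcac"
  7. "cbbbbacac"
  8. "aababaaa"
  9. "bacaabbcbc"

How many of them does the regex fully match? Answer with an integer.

1 → no match
2 → match
3 → no match
4 → match
5 → no match
6 → no match
7 → no match
8 → match
9 → match
Total matched: 4

4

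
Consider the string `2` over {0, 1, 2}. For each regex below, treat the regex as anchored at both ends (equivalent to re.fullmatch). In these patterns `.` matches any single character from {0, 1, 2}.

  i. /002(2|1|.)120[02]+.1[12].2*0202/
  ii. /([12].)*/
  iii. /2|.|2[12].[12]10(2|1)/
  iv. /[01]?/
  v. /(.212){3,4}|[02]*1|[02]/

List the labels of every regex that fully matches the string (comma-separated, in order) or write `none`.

iii, v

i → no match — must start with `002`
ii → no match
iii → match
iv → no match
v → match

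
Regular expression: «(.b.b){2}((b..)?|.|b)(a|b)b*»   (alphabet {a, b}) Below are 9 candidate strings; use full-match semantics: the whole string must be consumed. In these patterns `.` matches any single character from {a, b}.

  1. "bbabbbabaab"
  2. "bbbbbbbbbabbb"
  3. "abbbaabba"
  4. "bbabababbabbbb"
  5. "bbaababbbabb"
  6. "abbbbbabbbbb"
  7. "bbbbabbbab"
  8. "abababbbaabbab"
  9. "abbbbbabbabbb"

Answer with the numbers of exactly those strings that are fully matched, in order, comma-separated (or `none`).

1, 2, 4, 6, 7, 9

1. "bbabbbabaab" → match
2 → match
3. "abbbaabba" → no match
4 → match
5. "bbaababbbabb" → no match
6. "abbbbbabbbbb" → match
7. "bbbbabbbab" → match
8 → no match
9 → match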